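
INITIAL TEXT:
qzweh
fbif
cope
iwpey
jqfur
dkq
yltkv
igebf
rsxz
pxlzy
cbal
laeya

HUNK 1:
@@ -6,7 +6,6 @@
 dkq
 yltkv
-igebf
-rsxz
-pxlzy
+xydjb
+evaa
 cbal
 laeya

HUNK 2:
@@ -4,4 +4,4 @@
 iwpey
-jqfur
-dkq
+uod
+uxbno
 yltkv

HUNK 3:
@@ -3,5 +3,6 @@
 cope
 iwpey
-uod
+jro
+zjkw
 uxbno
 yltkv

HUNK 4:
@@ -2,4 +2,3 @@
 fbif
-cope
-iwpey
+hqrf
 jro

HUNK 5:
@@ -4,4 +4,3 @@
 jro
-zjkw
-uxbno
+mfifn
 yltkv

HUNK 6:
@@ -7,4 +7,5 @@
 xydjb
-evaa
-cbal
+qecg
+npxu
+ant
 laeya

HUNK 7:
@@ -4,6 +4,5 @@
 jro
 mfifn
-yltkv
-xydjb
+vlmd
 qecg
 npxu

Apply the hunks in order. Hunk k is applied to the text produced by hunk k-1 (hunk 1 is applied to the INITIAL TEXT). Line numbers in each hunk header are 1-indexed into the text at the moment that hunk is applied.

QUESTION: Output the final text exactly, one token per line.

Hunk 1: at line 6 remove [igebf,rsxz,pxlzy] add [xydjb,evaa] -> 11 lines: qzweh fbif cope iwpey jqfur dkq yltkv xydjb evaa cbal laeya
Hunk 2: at line 4 remove [jqfur,dkq] add [uod,uxbno] -> 11 lines: qzweh fbif cope iwpey uod uxbno yltkv xydjb evaa cbal laeya
Hunk 3: at line 3 remove [uod] add [jro,zjkw] -> 12 lines: qzweh fbif cope iwpey jro zjkw uxbno yltkv xydjb evaa cbal laeya
Hunk 4: at line 2 remove [cope,iwpey] add [hqrf] -> 11 lines: qzweh fbif hqrf jro zjkw uxbno yltkv xydjb evaa cbal laeya
Hunk 5: at line 4 remove [zjkw,uxbno] add [mfifn] -> 10 lines: qzweh fbif hqrf jro mfifn yltkv xydjb evaa cbal laeya
Hunk 6: at line 7 remove [evaa,cbal] add [qecg,npxu,ant] -> 11 lines: qzweh fbif hqrf jro mfifn yltkv xydjb qecg npxu ant laeya
Hunk 7: at line 4 remove [yltkv,xydjb] add [vlmd] -> 10 lines: qzweh fbif hqrf jro mfifn vlmd qecg npxu ant laeya

Answer: qzweh
fbif
hqrf
jro
mfifn
vlmd
qecg
npxu
ant
laeya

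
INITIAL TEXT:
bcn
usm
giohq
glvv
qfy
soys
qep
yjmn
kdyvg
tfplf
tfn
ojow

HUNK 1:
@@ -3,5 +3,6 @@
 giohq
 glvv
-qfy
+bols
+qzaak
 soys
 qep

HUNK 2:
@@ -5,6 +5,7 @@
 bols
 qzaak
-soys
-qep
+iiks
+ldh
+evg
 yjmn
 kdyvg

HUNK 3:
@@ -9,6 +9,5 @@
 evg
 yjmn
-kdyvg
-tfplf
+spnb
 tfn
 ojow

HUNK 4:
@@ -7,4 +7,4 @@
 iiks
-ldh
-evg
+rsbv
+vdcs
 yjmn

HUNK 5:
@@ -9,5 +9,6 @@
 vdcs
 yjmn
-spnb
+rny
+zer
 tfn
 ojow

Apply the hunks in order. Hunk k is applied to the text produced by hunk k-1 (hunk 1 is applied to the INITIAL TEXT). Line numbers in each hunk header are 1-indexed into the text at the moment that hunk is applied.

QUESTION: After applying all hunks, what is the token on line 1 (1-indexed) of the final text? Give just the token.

Hunk 1: at line 3 remove [qfy] add [bols,qzaak] -> 13 lines: bcn usm giohq glvv bols qzaak soys qep yjmn kdyvg tfplf tfn ojow
Hunk 2: at line 5 remove [soys,qep] add [iiks,ldh,evg] -> 14 lines: bcn usm giohq glvv bols qzaak iiks ldh evg yjmn kdyvg tfplf tfn ojow
Hunk 3: at line 9 remove [kdyvg,tfplf] add [spnb] -> 13 lines: bcn usm giohq glvv bols qzaak iiks ldh evg yjmn spnb tfn ojow
Hunk 4: at line 7 remove [ldh,evg] add [rsbv,vdcs] -> 13 lines: bcn usm giohq glvv bols qzaak iiks rsbv vdcs yjmn spnb tfn ojow
Hunk 5: at line 9 remove [spnb] add [rny,zer] -> 14 lines: bcn usm giohq glvv bols qzaak iiks rsbv vdcs yjmn rny zer tfn ojow
Final line 1: bcn

Answer: bcn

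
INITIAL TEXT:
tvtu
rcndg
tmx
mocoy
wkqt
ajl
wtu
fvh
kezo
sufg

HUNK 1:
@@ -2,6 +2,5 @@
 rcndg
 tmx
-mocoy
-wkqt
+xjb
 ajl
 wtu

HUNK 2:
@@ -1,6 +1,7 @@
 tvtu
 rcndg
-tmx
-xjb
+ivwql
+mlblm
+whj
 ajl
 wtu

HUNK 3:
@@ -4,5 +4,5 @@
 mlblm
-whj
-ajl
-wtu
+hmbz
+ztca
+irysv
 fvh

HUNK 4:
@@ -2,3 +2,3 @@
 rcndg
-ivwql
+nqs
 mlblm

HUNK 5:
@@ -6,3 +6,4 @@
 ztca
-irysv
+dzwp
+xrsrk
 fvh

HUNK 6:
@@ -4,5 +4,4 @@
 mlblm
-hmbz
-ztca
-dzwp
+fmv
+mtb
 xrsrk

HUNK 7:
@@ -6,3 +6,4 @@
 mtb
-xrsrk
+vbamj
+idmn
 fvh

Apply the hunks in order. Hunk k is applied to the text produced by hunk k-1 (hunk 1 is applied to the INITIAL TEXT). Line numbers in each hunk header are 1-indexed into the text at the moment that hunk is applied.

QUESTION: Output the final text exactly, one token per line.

Hunk 1: at line 2 remove [mocoy,wkqt] add [xjb] -> 9 lines: tvtu rcndg tmx xjb ajl wtu fvh kezo sufg
Hunk 2: at line 1 remove [tmx,xjb] add [ivwql,mlblm,whj] -> 10 lines: tvtu rcndg ivwql mlblm whj ajl wtu fvh kezo sufg
Hunk 3: at line 4 remove [whj,ajl,wtu] add [hmbz,ztca,irysv] -> 10 lines: tvtu rcndg ivwql mlblm hmbz ztca irysv fvh kezo sufg
Hunk 4: at line 2 remove [ivwql] add [nqs] -> 10 lines: tvtu rcndg nqs mlblm hmbz ztca irysv fvh kezo sufg
Hunk 5: at line 6 remove [irysv] add [dzwp,xrsrk] -> 11 lines: tvtu rcndg nqs mlblm hmbz ztca dzwp xrsrk fvh kezo sufg
Hunk 6: at line 4 remove [hmbz,ztca,dzwp] add [fmv,mtb] -> 10 lines: tvtu rcndg nqs mlblm fmv mtb xrsrk fvh kezo sufg
Hunk 7: at line 6 remove [xrsrk] add [vbamj,idmn] -> 11 lines: tvtu rcndg nqs mlblm fmv mtb vbamj idmn fvh kezo sufg

Answer: tvtu
rcndg
nqs
mlblm
fmv
mtb
vbamj
idmn
fvh
kezo
sufg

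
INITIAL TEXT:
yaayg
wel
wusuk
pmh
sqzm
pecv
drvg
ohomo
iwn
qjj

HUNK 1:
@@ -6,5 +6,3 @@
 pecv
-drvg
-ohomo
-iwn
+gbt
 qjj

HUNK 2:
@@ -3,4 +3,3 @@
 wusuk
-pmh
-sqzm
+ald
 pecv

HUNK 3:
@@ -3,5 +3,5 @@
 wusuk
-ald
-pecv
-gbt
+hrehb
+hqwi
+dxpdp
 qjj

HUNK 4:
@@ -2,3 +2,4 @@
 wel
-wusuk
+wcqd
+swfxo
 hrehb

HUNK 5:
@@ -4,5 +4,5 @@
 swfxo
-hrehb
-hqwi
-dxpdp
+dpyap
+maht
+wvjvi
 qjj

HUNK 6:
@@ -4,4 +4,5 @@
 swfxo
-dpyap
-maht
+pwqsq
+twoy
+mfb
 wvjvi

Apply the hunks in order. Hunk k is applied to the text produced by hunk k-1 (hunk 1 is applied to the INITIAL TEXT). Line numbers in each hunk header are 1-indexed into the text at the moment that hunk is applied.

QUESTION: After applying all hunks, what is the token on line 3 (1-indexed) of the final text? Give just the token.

Answer: wcqd

Derivation:
Hunk 1: at line 6 remove [drvg,ohomo,iwn] add [gbt] -> 8 lines: yaayg wel wusuk pmh sqzm pecv gbt qjj
Hunk 2: at line 3 remove [pmh,sqzm] add [ald] -> 7 lines: yaayg wel wusuk ald pecv gbt qjj
Hunk 3: at line 3 remove [ald,pecv,gbt] add [hrehb,hqwi,dxpdp] -> 7 lines: yaayg wel wusuk hrehb hqwi dxpdp qjj
Hunk 4: at line 2 remove [wusuk] add [wcqd,swfxo] -> 8 lines: yaayg wel wcqd swfxo hrehb hqwi dxpdp qjj
Hunk 5: at line 4 remove [hrehb,hqwi,dxpdp] add [dpyap,maht,wvjvi] -> 8 lines: yaayg wel wcqd swfxo dpyap maht wvjvi qjj
Hunk 6: at line 4 remove [dpyap,maht] add [pwqsq,twoy,mfb] -> 9 lines: yaayg wel wcqd swfxo pwqsq twoy mfb wvjvi qjj
Final line 3: wcqd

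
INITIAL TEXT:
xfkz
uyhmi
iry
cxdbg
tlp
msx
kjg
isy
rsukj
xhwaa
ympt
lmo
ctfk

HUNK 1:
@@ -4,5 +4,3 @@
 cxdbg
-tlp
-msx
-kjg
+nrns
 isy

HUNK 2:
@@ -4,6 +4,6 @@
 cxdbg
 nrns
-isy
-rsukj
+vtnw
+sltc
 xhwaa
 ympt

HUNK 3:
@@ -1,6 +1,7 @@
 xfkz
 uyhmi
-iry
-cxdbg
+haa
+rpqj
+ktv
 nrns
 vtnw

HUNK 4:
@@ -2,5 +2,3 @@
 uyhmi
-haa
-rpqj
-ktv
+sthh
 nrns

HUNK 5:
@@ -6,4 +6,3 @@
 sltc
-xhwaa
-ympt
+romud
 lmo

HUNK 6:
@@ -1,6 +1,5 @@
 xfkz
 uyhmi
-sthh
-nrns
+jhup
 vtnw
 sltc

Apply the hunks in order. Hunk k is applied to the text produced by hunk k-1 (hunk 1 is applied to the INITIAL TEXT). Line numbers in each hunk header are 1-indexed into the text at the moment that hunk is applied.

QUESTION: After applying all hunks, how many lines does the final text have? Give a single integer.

Hunk 1: at line 4 remove [tlp,msx,kjg] add [nrns] -> 11 lines: xfkz uyhmi iry cxdbg nrns isy rsukj xhwaa ympt lmo ctfk
Hunk 2: at line 4 remove [isy,rsukj] add [vtnw,sltc] -> 11 lines: xfkz uyhmi iry cxdbg nrns vtnw sltc xhwaa ympt lmo ctfk
Hunk 3: at line 1 remove [iry,cxdbg] add [haa,rpqj,ktv] -> 12 lines: xfkz uyhmi haa rpqj ktv nrns vtnw sltc xhwaa ympt lmo ctfk
Hunk 4: at line 2 remove [haa,rpqj,ktv] add [sthh] -> 10 lines: xfkz uyhmi sthh nrns vtnw sltc xhwaa ympt lmo ctfk
Hunk 5: at line 6 remove [xhwaa,ympt] add [romud] -> 9 lines: xfkz uyhmi sthh nrns vtnw sltc romud lmo ctfk
Hunk 6: at line 1 remove [sthh,nrns] add [jhup] -> 8 lines: xfkz uyhmi jhup vtnw sltc romud lmo ctfk
Final line count: 8

Answer: 8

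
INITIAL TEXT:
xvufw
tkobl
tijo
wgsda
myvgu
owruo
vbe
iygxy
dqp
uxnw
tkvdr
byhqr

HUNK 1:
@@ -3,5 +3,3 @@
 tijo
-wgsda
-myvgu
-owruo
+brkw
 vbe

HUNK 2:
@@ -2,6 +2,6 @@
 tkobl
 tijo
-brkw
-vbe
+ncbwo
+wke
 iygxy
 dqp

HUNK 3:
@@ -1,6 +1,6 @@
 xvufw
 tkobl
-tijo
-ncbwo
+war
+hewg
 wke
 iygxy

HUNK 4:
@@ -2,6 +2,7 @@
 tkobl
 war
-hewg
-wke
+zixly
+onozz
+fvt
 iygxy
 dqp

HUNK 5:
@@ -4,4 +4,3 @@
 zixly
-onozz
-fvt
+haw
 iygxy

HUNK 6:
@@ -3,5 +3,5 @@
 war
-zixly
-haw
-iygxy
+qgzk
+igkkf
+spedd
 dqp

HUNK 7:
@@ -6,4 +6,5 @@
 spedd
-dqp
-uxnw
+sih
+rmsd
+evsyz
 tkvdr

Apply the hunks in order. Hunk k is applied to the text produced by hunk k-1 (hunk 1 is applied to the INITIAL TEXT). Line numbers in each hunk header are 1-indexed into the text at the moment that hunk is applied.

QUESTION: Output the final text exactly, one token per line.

Answer: xvufw
tkobl
war
qgzk
igkkf
spedd
sih
rmsd
evsyz
tkvdr
byhqr

Derivation:
Hunk 1: at line 3 remove [wgsda,myvgu,owruo] add [brkw] -> 10 lines: xvufw tkobl tijo brkw vbe iygxy dqp uxnw tkvdr byhqr
Hunk 2: at line 2 remove [brkw,vbe] add [ncbwo,wke] -> 10 lines: xvufw tkobl tijo ncbwo wke iygxy dqp uxnw tkvdr byhqr
Hunk 3: at line 1 remove [tijo,ncbwo] add [war,hewg] -> 10 lines: xvufw tkobl war hewg wke iygxy dqp uxnw tkvdr byhqr
Hunk 4: at line 2 remove [hewg,wke] add [zixly,onozz,fvt] -> 11 lines: xvufw tkobl war zixly onozz fvt iygxy dqp uxnw tkvdr byhqr
Hunk 5: at line 4 remove [onozz,fvt] add [haw] -> 10 lines: xvufw tkobl war zixly haw iygxy dqp uxnw tkvdr byhqr
Hunk 6: at line 3 remove [zixly,haw,iygxy] add [qgzk,igkkf,spedd] -> 10 lines: xvufw tkobl war qgzk igkkf spedd dqp uxnw tkvdr byhqr
Hunk 7: at line 6 remove [dqp,uxnw] add [sih,rmsd,evsyz] -> 11 lines: xvufw tkobl war qgzk igkkf spedd sih rmsd evsyz tkvdr byhqr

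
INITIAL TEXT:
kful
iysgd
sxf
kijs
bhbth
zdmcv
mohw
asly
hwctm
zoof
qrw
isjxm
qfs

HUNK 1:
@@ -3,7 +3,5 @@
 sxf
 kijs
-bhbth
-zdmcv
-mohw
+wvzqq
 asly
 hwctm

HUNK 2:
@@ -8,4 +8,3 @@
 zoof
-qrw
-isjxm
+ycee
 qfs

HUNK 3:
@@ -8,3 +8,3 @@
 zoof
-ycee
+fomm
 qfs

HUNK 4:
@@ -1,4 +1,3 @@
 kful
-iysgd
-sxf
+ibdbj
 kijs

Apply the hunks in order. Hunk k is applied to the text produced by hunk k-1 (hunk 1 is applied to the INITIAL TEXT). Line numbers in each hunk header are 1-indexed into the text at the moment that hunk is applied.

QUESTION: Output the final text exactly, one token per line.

Answer: kful
ibdbj
kijs
wvzqq
asly
hwctm
zoof
fomm
qfs

Derivation:
Hunk 1: at line 3 remove [bhbth,zdmcv,mohw] add [wvzqq] -> 11 lines: kful iysgd sxf kijs wvzqq asly hwctm zoof qrw isjxm qfs
Hunk 2: at line 8 remove [qrw,isjxm] add [ycee] -> 10 lines: kful iysgd sxf kijs wvzqq asly hwctm zoof ycee qfs
Hunk 3: at line 8 remove [ycee] add [fomm] -> 10 lines: kful iysgd sxf kijs wvzqq asly hwctm zoof fomm qfs
Hunk 4: at line 1 remove [iysgd,sxf] add [ibdbj] -> 9 lines: kful ibdbj kijs wvzqq asly hwctm zoof fomm qfs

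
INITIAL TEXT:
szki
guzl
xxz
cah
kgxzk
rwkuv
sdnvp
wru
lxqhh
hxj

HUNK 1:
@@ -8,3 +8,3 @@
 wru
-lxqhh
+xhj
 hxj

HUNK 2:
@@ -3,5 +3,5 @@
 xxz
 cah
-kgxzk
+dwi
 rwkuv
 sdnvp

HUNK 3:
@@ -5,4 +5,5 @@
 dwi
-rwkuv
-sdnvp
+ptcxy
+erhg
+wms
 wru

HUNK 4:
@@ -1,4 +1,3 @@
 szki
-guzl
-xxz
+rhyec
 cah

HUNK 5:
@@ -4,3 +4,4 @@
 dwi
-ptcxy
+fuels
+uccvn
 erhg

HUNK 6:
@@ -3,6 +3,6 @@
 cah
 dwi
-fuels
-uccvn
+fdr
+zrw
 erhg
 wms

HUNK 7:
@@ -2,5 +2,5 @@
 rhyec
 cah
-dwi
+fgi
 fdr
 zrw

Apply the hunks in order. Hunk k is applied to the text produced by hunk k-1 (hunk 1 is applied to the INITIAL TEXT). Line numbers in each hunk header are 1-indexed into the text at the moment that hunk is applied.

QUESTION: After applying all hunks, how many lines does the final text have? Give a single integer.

Answer: 11

Derivation:
Hunk 1: at line 8 remove [lxqhh] add [xhj] -> 10 lines: szki guzl xxz cah kgxzk rwkuv sdnvp wru xhj hxj
Hunk 2: at line 3 remove [kgxzk] add [dwi] -> 10 lines: szki guzl xxz cah dwi rwkuv sdnvp wru xhj hxj
Hunk 3: at line 5 remove [rwkuv,sdnvp] add [ptcxy,erhg,wms] -> 11 lines: szki guzl xxz cah dwi ptcxy erhg wms wru xhj hxj
Hunk 4: at line 1 remove [guzl,xxz] add [rhyec] -> 10 lines: szki rhyec cah dwi ptcxy erhg wms wru xhj hxj
Hunk 5: at line 4 remove [ptcxy] add [fuels,uccvn] -> 11 lines: szki rhyec cah dwi fuels uccvn erhg wms wru xhj hxj
Hunk 6: at line 3 remove [fuels,uccvn] add [fdr,zrw] -> 11 lines: szki rhyec cah dwi fdr zrw erhg wms wru xhj hxj
Hunk 7: at line 2 remove [dwi] add [fgi] -> 11 lines: szki rhyec cah fgi fdr zrw erhg wms wru xhj hxj
Final line count: 11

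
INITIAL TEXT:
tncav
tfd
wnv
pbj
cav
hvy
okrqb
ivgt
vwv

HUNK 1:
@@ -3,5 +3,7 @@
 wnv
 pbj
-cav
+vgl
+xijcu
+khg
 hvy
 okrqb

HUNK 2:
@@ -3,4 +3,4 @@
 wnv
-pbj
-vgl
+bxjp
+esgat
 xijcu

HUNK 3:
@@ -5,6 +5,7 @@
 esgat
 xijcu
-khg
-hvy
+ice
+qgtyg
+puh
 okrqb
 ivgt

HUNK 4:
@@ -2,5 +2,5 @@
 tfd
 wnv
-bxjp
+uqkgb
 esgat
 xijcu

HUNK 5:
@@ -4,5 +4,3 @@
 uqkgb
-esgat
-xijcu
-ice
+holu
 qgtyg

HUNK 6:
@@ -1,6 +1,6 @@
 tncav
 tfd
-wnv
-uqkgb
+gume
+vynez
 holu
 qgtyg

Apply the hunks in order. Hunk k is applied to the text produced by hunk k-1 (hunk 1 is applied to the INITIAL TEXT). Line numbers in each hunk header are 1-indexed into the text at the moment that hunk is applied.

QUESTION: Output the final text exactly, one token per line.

Hunk 1: at line 3 remove [cav] add [vgl,xijcu,khg] -> 11 lines: tncav tfd wnv pbj vgl xijcu khg hvy okrqb ivgt vwv
Hunk 2: at line 3 remove [pbj,vgl] add [bxjp,esgat] -> 11 lines: tncav tfd wnv bxjp esgat xijcu khg hvy okrqb ivgt vwv
Hunk 3: at line 5 remove [khg,hvy] add [ice,qgtyg,puh] -> 12 lines: tncav tfd wnv bxjp esgat xijcu ice qgtyg puh okrqb ivgt vwv
Hunk 4: at line 2 remove [bxjp] add [uqkgb] -> 12 lines: tncav tfd wnv uqkgb esgat xijcu ice qgtyg puh okrqb ivgt vwv
Hunk 5: at line 4 remove [esgat,xijcu,ice] add [holu] -> 10 lines: tncav tfd wnv uqkgb holu qgtyg puh okrqb ivgt vwv
Hunk 6: at line 1 remove [wnv,uqkgb] add [gume,vynez] -> 10 lines: tncav tfd gume vynez holu qgtyg puh okrqb ivgt vwv

Answer: tncav
tfd
gume
vynez
holu
qgtyg
puh
okrqb
ivgt
vwv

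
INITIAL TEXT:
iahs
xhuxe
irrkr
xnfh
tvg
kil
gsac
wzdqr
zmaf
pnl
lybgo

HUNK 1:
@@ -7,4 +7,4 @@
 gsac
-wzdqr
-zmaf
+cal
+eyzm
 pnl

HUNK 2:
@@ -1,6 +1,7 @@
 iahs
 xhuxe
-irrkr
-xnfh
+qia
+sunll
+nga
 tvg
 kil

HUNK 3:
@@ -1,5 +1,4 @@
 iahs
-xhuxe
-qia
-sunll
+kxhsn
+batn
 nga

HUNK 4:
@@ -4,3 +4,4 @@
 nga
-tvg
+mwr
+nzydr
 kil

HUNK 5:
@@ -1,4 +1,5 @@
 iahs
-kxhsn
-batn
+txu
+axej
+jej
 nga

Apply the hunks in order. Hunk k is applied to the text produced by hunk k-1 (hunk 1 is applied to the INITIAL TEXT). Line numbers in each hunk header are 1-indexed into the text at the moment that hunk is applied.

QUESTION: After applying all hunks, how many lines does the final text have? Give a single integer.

Hunk 1: at line 7 remove [wzdqr,zmaf] add [cal,eyzm] -> 11 lines: iahs xhuxe irrkr xnfh tvg kil gsac cal eyzm pnl lybgo
Hunk 2: at line 1 remove [irrkr,xnfh] add [qia,sunll,nga] -> 12 lines: iahs xhuxe qia sunll nga tvg kil gsac cal eyzm pnl lybgo
Hunk 3: at line 1 remove [xhuxe,qia,sunll] add [kxhsn,batn] -> 11 lines: iahs kxhsn batn nga tvg kil gsac cal eyzm pnl lybgo
Hunk 4: at line 4 remove [tvg] add [mwr,nzydr] -> 12 lines: iahs kxhsn batn nga mwr nzydr kil gsac cal eyzm pnl lybgo
Hunk 5: at line 1 remove [kxhsn,batn] add [txu,axej,jej] -> 13 lines: iahs txu axej jej nga mwr nzydr kil gsac cal eyzm pnl lybgo
Final line count: 13

Answer: 13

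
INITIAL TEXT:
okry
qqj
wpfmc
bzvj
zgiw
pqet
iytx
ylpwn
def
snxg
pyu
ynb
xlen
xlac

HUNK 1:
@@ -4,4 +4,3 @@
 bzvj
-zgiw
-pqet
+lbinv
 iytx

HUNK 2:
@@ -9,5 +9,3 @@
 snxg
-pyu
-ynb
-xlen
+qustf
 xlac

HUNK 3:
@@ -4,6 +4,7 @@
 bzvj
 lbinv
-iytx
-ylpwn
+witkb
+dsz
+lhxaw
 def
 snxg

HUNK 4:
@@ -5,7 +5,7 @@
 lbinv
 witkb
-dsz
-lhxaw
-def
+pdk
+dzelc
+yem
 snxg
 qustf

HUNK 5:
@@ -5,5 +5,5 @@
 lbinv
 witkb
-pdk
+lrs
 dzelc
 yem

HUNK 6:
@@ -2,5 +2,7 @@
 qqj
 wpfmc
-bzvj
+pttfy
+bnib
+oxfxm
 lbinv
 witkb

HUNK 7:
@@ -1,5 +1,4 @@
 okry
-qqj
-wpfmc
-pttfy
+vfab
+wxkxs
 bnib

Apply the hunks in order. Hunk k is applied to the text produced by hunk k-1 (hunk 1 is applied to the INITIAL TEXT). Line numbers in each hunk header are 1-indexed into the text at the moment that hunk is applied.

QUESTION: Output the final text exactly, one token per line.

Answer: okry
vfab
wxkxs
bnib
oxfxm
lbinv
witkb
lrs
dzelc
yem
snxg
qustf
xlac

Derivation:
Hunk 1: at line 4 remove [zgiw,pqet] add [lbinv] -> 13 lines: okry qqj wpfmc bzvj lbinv iytx ylpwn def snxg pyu ynb xlen xlac
Hunk 2: at line 9 remove [pyu,ynb,xlen] add [qustf] -> 11 lines: okry qqj wpfmc bzvj lbinv iytx ylpwn def snxg qustf xlac
Hunk 3: at line 4 remove [iytx,ylpwn] add [witkb,dsz,lhxaw] -> 12 lines: okry qqj wpfmc bzvj lbinv witkb dsz lhxaw def snxg qustf xlac
Hunk 4: at line 5 remove [dsz,lhxaw,def] add [pdk,dzelc,yem] -> 12 lines: okry qqj wpfmc bzvj lbinv witkb pdk dzelc yem snxg qustf xlac
Hunk 5: at line 5 remove [pdk] add [lrs] -> 12 lines: okry qqj wpfmc bzvj lbinv witkb lrs dzelc yem snxg qustf xlac
Hunk 6: at line 2 remove [bzvj] add [pttfy,bnib,oxfxm] -> 14 lines: okry qqj wpfmc pttfy bnib oxfxm lbinv witkb lrs dzelc yem snxg qustf xlac
Hunk 7: at line 1 remove [qqj,wpfmc,pttfy] add [vfab,wxkxs] -> 13 lines: okry vfab wxkxs bnib oxfxm lbinv witkb lrs dzelc yem snxg qustf xlac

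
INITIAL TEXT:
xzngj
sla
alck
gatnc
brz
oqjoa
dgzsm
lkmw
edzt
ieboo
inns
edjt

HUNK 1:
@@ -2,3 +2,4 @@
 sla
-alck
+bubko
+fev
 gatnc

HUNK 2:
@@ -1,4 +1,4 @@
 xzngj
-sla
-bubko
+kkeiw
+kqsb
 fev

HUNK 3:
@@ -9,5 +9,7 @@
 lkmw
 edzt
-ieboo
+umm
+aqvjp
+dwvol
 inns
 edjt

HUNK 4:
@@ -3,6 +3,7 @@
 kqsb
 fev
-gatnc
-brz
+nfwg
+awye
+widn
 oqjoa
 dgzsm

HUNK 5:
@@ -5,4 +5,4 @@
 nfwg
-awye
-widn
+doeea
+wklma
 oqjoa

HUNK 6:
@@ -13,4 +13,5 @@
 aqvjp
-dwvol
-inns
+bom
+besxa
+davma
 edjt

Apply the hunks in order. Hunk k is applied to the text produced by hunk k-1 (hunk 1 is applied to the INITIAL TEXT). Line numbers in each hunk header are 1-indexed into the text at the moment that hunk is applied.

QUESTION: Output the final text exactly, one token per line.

Hunk 1: at line 2 remove [alck] add [bubko,fev] -> 13 lines: xzngj sla bubko fev gatnc brz oqjoa dgzsm lkmw edzt ieboo inns edjt
Hunk 2: at line 1 remove [sla,bubko] add [kkeiw,kqsb] -> 13 lines: xzngj kkeiw kqsb fev gatnc brz oqjoa dgzsm lkmw edzt ieboo inns edjt
Hunk 3: at line 9 remove [ieboo] add [umm,aqvjp,dwvol] -> 15 lines: xzngj kkeiw kqsb fev gatnc brz oqjoa dgzsm lkmw edzt umm aqvjp dwvol inns edjt
Hunk 4: at line 3 remove [gatnc,brz] add [nfwg,awye,widn] -> 16 lines: xzngj kkeiw kqsb fev nfwg awye widn oqjoa dgzsm lkmw edzt umm aqvjp dwvol inns edjt
Hunk 5: at line 5 remove [awye,widn] add [doeea,wklma] -> 16 lines: xzngj kkeiw kqsb fev nfwg doeea wklma oqjoa dgzsm lkmw edzt umm aqvjp dwvol inns edjt
Hunk 6: at line 13 remove [dwvol,inns] add [bom,besxa,davma] -> 17 lines: xzngj kkeiw kqsb fev nfwg doeea wklma oqjoa dgzsm lkmw edzt umm aqvjp bom besxa davma edjt

Answer: xzngj
kkeiw
kqsb
fev
nfwg
doeea
wklma
oqjoa
dgzsm
lkmw
edzt
umm
aqvjp
bom
besxa
davma
edjt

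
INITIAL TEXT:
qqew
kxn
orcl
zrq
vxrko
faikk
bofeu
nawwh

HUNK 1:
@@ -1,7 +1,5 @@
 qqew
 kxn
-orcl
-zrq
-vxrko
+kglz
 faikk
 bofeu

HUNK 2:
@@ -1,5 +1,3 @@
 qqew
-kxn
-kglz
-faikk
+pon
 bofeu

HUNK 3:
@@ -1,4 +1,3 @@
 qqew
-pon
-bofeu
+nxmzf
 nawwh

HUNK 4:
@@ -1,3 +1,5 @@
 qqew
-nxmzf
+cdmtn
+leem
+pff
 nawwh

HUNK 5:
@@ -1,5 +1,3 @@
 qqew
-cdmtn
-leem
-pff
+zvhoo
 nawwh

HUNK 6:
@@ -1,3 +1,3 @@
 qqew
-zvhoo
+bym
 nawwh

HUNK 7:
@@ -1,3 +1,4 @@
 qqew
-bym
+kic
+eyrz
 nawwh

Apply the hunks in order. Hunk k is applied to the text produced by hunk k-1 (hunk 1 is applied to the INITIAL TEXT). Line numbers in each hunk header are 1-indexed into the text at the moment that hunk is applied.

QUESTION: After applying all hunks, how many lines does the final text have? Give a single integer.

Answer: 4

Derivation:
Hunk 1: at line 1 remove [orcl,zrq,vxrko] add [kglz] -> 6 lines: qqew kxn kglz faikk bofeu nawwh
Hunk 2: at line 1 remove [kxn,kglz,faikk] add [pon] -> 4 lines: qqew pon bofeu nawwh
Hunk 3: at line 1 remove [pon,bofeu] add [nxmzf] -> 3 lines: qqew nxmzf nawwh
Hunk 4: at line 1 remove [nxmzf] add [cdmtn,leem,pff] -> 5 lines: qqew cdmtn leem pff nawwh
Hunk 5: at line 1 remove [cdmtn,leem,pff] add [zvhoo] -> 3 lines: qqew zvhoo nawwh
Hunk 6: at line 1 remove [zvhoo] add [bym] -> 3 lines: qqew bym nawwh
Hunk 7: at line 1 remove [bym] add [kic,eyrz] -> 4 lines: qqew kic eyrz nawwh
Final line count: 4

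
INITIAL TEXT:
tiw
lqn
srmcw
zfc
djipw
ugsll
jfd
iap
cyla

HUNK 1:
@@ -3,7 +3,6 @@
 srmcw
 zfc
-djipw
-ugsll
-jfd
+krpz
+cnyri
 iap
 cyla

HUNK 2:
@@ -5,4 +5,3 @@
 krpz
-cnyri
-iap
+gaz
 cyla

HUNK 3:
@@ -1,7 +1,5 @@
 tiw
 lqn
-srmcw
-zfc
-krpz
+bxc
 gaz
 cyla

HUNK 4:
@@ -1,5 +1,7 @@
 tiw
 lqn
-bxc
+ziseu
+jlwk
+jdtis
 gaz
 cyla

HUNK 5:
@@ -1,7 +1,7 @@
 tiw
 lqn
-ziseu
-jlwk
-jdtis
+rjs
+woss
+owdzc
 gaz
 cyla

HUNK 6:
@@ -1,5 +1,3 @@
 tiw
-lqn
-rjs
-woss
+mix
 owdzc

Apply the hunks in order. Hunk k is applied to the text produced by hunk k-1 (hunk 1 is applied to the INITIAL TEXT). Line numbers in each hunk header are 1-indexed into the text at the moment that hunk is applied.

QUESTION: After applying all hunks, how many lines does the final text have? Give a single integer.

Answer: 5

Derivation:
Hunk 1: at line 3 remove [djipw,ugsll,jfd] add [krpz,cnyri] -> 8 lines: tiw lqn srmcw zfc krpz cnyri iap cyla
Hunk 2: at line 5 remove [cnyri,iap] add [gaz] -> 7 lines: tiw lqn srmcw zfc krpz gaz cyla
Hunk 3: at line 1 remove [srmcw,zfc,krpz] add [bxc] -> 5 lines: tiw lqn bxc gaz cyla
Hunk 4: at line 1 remove [bxc] add [ziseu,jlwk,jdtis] -> 7 lines: tiw lqn ziseu jlwk jdtis gaz cyla
Hunk 5: at line 1 remove [ziseu,jlwk,jdtis] add [rjs,woss,owdzc] -> 7 lines: tiw lqn rjs woss owdzc gaz cyla
Hunk 6: at line 1 remove [lqn,rjs,woss] add [mix] -> 5 lines: tiw mix owdzc gaz cyla
Final line count: 5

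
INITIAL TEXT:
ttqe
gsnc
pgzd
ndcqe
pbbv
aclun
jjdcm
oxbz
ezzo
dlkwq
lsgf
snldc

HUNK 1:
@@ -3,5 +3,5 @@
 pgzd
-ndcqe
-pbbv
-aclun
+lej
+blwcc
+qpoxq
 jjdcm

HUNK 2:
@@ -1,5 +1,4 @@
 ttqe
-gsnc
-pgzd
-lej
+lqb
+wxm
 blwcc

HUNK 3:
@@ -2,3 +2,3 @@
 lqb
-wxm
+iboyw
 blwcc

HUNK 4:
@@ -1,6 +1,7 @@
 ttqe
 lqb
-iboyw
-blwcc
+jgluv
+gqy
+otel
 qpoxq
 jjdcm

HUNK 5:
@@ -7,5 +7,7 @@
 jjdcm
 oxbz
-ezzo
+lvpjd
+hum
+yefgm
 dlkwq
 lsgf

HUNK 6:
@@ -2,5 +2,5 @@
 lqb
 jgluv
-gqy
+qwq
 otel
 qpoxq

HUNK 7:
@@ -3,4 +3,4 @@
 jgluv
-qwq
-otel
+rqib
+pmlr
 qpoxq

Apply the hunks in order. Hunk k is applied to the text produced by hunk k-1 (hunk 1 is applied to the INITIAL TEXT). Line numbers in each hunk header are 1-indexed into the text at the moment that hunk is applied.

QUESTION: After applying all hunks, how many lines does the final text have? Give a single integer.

Answer: 14

Derivation:
Hunk 1: at line 3 remove [ndcqe,pbbv,aclun] add [lej,blwcc,qpoxq] -> 12 lines: ttqe gsnc pgzd lej blwcc qpoxq jjdcm oxbz ezzo dlkwq lsgf snldc
Hunk 2: at line 1 remove [gsnc,pgzd,lej] add [lqb,wxm] -> 11 lines: ttqe lqb wxm blwcc qpoxq jjdcm oxbz ezzo dlkwq lsgf snldc
Hunk 3: at line 2 remove [wxm] add [iboyw] -> 11 lines: ttqe lqb iboyw blwcc qpoxq jjdcm oxbz ezzo dlkwq lsgf snldc
Hunk 4: at line 1 remove [iboyw,blwcc] add [jgluv,gqy,otel] -> 12 lines: ttqe lqb jgluv gqy otel qpoxq jjdcm oxbz ezzo dlkwq lsgf snldc
Hunk 5: at line 7 remove [ezzo] add [lvpjd,hum,yefgm] -> 14 lines: ttqe lqb jgluv gqy otel qpoxq jjdcm oxbz lvpjd hum yefgm dlkwq lsgf snldc
Hunk 6: at line 2 remove [gqy] add [qwq] -> 14 lines: ttqe lqb jgluv qwq otel qpoxq jjdcm oxbz lvpjd hum yefgm dlkwq lsgf snldc
Hunk 7: at line 3 remove [qwq,otel] add [rqib,pmlr] -> 14 lines: ttqe lqb jgluv rqib pmlr qpoxq jjdcm oxbz lvpjd hum yefgm dlkwq lsgf snldc
Final line count: 14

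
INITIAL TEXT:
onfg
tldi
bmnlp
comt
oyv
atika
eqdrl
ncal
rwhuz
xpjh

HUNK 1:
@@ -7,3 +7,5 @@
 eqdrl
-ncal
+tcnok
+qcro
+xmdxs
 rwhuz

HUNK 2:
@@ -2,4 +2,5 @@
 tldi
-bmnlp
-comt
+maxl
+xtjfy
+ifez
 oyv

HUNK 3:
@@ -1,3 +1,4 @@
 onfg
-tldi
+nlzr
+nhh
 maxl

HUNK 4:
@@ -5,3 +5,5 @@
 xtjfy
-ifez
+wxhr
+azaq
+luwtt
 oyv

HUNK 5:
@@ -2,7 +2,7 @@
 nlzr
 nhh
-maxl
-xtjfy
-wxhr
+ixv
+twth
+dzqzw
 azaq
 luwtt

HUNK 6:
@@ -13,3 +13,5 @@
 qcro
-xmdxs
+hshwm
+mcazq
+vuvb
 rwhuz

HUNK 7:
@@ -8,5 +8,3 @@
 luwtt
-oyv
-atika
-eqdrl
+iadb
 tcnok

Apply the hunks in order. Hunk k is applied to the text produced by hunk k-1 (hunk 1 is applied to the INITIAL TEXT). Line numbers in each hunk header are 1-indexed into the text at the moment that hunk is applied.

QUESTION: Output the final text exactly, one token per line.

Hunk 1: at line 7 remove [ncal] add [tcnok,qcro,xmdxs] -> 12 lines: onfg tldi bmnlp comt oyv atika eqdrl tcnok qcro xmdxs rwhuz xpjh
Hunk 2: at line 2 remove [bmnlp,comt] add [maxl,xtjfy,ifez] -> 13 lines: onfg tldi maxl xtjfy ifez oyv atika eqdrl tcnok qcro xmdxs rwhuz xpjh
Hunk 3: at line 1 remove [tldi] add [nlzr,nhh] -> 14 lines: onfg nlzr nhh maxl xtjfy ifez oyv atika eqdrl tcnok qcro xmdxs rwhuz xpjh
Hunk 4: at line 5 remove [ifez] add [wxhr,azaq,luwtt] -> 16 lines: onfg nlzr nhh maxl xtjfy wxhr azaq luwtt oyv atika eqdrl tcnok qcro xmdxs rwhuz xpjh
Hunk 5: at line 2 remove [maxl,xtjfy,wxhr] add [ixv,twth,dzqzw] -> 16 lines: onfg nlzr nhh ixv twth dzqzw azaq luwtt oyv atika eqdrl tcnok qcro xmdxs rwhuz xpjh
Hunk 6: at line 13 remove [xmdxs] add [hshwm,mcazq,vuvb] -> 18 lines: onfg nlzr nhh ixv twth dzqzw azaq luwtt oyv atika eqdrl tcnok qcro hshwm mcazq vuvb rwhuz xpjh
Hunk 7: at line 8 remove [oyv,atika,eqdrl] add [iadb] -> 16 lines: onfg nlzr nhh ixv twth dzqzw azaq luwtt iadb tcnok qcro hshwm mcazq vuvb rwhuz xpjh

Answer: onfg
nlzr
nhh
ixv
twth
dzqzw
azaq
luwtt
iadb
tcnok
qcro
hshwm
mcazq
vuvb
rwhuz
xpjh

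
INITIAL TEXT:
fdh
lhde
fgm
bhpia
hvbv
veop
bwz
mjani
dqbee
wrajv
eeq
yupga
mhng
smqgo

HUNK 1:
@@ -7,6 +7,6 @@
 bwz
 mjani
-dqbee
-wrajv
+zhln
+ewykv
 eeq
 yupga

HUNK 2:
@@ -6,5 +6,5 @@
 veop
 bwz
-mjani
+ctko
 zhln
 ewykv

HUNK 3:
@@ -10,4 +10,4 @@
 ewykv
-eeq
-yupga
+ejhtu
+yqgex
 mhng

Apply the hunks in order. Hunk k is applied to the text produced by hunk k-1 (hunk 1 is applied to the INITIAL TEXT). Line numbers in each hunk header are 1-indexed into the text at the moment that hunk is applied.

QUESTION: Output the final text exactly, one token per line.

Answer: fdh
lhde
fgm
bhpia
hvbv
veop
bwz
ctko
zhln
ewykv
ejhtu
yqgex
mhng
smqgo

Derivation:
Hunk 1: at line 7 remove [dqbee,wrajv] add [zhln,ewykv] -> 14 lines: fdh lhde fgm bhpia hvbv veop bwz mjani zhln ewykv eeq yupga mhng smqgo
Hunk 2: at line 6 remove [mjani] add [ctko] -> 14 lines: fdh lhde fgm bhpia hvbv veop bwz ctko zhln ewykv eeq yupga mhng smqgo
Hunk 3: at line 10 remove [eeq,yupga] add [ejhtu,yqgex] -> 14 lines: fdh lhde fgm bhpia hvbv veop bwz ctko zhln ewykv ejhtu yqgex mhng smqgo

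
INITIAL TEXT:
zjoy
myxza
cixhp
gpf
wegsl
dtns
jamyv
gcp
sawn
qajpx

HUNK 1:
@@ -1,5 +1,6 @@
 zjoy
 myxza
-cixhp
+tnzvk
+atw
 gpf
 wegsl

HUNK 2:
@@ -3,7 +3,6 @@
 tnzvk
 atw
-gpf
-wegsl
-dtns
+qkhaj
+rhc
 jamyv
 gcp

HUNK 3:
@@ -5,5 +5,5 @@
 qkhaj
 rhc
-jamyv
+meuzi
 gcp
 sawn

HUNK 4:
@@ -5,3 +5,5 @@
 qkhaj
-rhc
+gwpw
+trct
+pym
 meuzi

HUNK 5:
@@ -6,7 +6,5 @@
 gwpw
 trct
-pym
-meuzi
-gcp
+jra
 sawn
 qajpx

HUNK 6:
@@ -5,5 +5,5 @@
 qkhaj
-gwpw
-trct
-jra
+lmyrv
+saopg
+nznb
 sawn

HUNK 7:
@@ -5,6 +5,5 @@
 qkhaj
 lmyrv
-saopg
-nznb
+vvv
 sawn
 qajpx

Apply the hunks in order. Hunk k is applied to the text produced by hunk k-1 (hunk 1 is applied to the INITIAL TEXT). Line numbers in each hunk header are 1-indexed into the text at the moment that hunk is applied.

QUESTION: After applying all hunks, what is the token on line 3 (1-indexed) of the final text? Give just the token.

Answer: tnzvk

Derivation:
Hunk 1: at line 1 remove [cixhp] add [tnzvk,atw] -> 11 lines: zjoy myxza tnzvk atw gpf wegsl dtns jamyv gcp sawn qajpx
Hunk 2: at line 3 remove [gpf,wegsl,dtns] add [qkhaj,rhc] -> 10 lines: zjoy myxza tnzvk atw qkhaj rhc jamyv gcp sawn qajpx
Hunk 3: at line 5 remove [jamyv] add [meuzi] -> 10 lines: zjoy myxza tnzvk atw qkhaj rhc meuzi gcp sawn qajpx
Hunk 4: at line 5 remove [rhc] add [gwpw,trct,pym] -> 12 lines: zjoy myxza tnzvk atw qkhaj gwpw trct pym meuzi gcp sawn qajpx
Hunk 5: at line 6 remove [pym,meuzi,gcp] add [jra] -> 10 lines: zjoy myxza tnzvk atw qkhaj gwpw trct jra sawn qajpx
Hunk 6: at line 5 remove [gwpw,trct,jra] add [lmyrv,saopg,nznb] -> 10 lines: zjoy myxza tnzvk atw qkhaj lmyrv saopg nznb sawn qajpx
Hunk 7: at line 5 remove [saopg,nznb] add [vvv] -> 9 lines: zjoy myxza tnzvk atw qkhaj lmyrv vvv sawn qajpx
Final line 3: tnzvk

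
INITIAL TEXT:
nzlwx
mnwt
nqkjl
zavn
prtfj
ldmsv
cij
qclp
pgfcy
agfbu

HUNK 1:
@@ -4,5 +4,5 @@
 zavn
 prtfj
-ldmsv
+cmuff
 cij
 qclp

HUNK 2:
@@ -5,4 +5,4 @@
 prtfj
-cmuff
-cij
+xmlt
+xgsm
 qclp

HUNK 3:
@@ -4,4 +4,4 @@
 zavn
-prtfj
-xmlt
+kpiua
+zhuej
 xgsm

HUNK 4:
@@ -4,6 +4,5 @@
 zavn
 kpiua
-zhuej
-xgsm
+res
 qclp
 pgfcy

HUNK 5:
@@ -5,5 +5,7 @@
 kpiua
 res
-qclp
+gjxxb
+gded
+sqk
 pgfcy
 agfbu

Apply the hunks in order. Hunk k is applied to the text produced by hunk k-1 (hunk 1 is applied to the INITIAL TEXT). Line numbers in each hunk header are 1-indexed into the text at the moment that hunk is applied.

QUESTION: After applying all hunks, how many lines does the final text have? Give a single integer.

Answer: 11

Derivation:
Hunk 1: at line 4 remove [ldmsv] add [cmuff] -> 10 lines: nzlwx mnwt nqkjl zavn prtfj cmuff cij qclp pgfcy agfbu
Hunk 2: at line 5 remove [cmuff,cij] add [xmlt,xgsm] -> 10 lines: nzlwx mnwt nqkjl zavn prtfj xmlt xgsm qclp pgfcy agfbu
Hunk 3: at line 4 remove [prtfj,xmlt] add [kpiua,zhuej] -> 10 lines: nzlwx mnwt nqkjl zavn kpiua zhuej xgsm qclp pgfcy agfbu
Hunk 4: at line 4 remove [zhuej,xgsm] add [res] -> 9 lines: nzlwx mnwt nqkjl zavn kpiua res qclp pgfcy agfbu
Hunk 5: at line 5 remove [qclp] add [gjxxb,gded,sqk] -> 11 lines: nzlwx mnwt nqkjl zavn kpiua res gjxxb gded sqk pgfcy agfbu
Final line count: 11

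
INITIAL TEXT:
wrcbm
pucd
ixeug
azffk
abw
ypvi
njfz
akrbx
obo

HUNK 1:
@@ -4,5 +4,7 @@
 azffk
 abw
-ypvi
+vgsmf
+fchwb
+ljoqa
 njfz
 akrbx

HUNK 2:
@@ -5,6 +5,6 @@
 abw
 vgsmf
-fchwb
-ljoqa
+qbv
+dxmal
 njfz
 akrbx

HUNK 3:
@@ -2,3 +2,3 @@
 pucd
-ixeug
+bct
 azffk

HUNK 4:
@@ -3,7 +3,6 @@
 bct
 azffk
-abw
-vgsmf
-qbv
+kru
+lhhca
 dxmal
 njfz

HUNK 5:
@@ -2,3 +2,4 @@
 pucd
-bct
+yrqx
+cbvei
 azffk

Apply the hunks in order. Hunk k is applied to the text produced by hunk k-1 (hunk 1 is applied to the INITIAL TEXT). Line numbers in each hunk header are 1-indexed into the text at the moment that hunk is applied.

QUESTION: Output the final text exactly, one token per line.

Answer: wrcbm
pucd
yrqx
cbvei
azffk
kru
lhhca
dxmal
njfz
akrbx
obo

Derivation:
Hunk 1: at line 4 remove [ypvi] add [vgsmf,fchwb,ljoqa] -> 11 lines: wrcbm pucd ixeug azffk abw vgsmf fchwb ljoqa njfz akrbx obo
Hunk 2: at line 5 remove [fchwb,ljoqa] add [qbv,dxmal] -> 11 lines: wrcbm pucd ixeug azffk abw vgsmf qbv dxmal njfz akrbx obo
Hunk 3: at line 2 remove [ixeug] add [bct] -> 11 lines: wrcbm pucd bct azffk abw vgsmf qbv dxmal njfz akrbx obo
Hunk 4: at line 3 remove [abw,vgsmf,qbv] add [kru,lhhca] -> 10 lines: wrcbm pucd bct azffk kru lhhca dxmal njfz akrbx obo
Hunk 5: at line 2 remove [bct] add [yrqx,cbvei] -> 11 lines: wrcbm pucd yrqx cbvei azffk kru lhhca dxmal njfz akrbx obo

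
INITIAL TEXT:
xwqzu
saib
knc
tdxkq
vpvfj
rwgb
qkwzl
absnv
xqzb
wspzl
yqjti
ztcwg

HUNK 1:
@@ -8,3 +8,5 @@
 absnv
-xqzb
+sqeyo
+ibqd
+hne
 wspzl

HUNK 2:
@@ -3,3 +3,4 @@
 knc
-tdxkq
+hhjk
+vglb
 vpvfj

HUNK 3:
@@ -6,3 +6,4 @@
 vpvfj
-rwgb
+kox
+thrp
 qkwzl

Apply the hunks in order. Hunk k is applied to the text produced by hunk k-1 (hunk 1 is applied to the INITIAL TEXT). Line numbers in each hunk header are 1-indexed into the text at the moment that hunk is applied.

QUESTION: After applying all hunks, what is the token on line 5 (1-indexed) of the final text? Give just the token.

Hunk 1: at line 8 remove [xqzb] add [sqeyo,ibqd,hne] -> 14 lines: xwqzu saib knc tdxkq vpvfj rwgb qkwzl absnv sqeyo ibqd hne wspzl yqjti ztcwg
Hunk 2: at line 3 remove [tdxkq] add [hhjk,vglb] -> 15 lines: xwqzu saib knc hhjk vglb vpvfj rwgb qkwzl absnv sqeyo ibqd hne wspzl yqjti ztcwg
Hunk 3: at line 6 remove [rwgb] add [kox,thrp] -> 16 lines: xwqzu saib knc hhjk vglb vpvfj kox thrp qkwzl absnv sqeyo ibqd hne wspzl yqjti ztcwg
Final line 5: vglb

Answer: vglb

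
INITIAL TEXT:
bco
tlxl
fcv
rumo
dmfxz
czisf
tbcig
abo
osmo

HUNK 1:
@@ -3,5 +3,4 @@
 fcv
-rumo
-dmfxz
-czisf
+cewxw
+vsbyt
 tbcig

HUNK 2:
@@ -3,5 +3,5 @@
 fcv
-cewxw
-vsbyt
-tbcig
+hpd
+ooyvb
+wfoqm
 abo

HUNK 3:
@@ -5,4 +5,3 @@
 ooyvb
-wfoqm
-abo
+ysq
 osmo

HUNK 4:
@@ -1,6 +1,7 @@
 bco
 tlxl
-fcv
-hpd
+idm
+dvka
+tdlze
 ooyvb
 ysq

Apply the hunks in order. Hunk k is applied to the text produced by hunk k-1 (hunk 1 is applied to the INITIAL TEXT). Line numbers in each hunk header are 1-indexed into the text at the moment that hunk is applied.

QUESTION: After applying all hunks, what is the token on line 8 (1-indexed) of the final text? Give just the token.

Answer: osmo

Derivation:
Hunk 1: at line 3 remove [rumo,dmfxz,czisf] add [cewxw,vsbyt] -> 8 lines: bco tlxl fcv cewxw vsbyt tbcig abo osmo
Hunk 2: at line 3 remove [cewxw,vsbyt,tbcig] add [hpd,ooyvb,wfoqm] -> 8 lines: bco tlxl fcv hpd ooyvb wfoqm abo osmo
Hunk 3: at line 5 remove [wfoqm,abo] add [ysq] -> 7 lines: bco tlxl fcv hpd ooyvb ysq osmo
Hunk 4: at line 1 remove [fcv,hpd] add [idm,dvka,tdlze] -> 8 lines: bco tlxl idm dvka tdlze ooyvb ysq osmo
Final line 8: osmo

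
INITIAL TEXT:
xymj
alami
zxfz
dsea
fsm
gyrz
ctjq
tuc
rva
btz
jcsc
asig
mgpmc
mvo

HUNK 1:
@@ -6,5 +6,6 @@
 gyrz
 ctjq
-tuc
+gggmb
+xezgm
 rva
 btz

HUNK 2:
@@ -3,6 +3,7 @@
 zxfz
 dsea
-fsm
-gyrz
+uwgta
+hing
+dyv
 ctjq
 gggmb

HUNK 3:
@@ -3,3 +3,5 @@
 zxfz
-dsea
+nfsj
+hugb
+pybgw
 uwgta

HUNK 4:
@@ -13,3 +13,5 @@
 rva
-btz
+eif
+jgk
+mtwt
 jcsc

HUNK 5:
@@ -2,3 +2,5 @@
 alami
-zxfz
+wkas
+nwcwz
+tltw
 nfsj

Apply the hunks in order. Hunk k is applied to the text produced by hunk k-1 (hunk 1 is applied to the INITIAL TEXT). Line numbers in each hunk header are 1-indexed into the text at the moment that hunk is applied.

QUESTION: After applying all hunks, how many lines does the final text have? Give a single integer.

Answer: 22

Derivation:
Hunk 1: at line 6 remove [tuc] add [gggmb,xezgm] -> 15 lines: xymj alami zxfz dsea fsm gyrz ctjq gggmb xezgm rva btz jcsc asig mgpmc mvo
Hunk 2: at line 3 remove [fsm,gyrz] add [uwgta,hing,dyv] -> 16 lines: xymj alami zxfz dsea uwgta hing dyv ctjq gggmb xezgm rva btz jcsc asig mgpmc mvo
Hunk 3: at line 3 remove [dsea] add [nfsj,hugb,pybgw] -> 18 lines: xymj alami zxfz nfsj hugb pybgw uwgta hing dyv ctjq gggmb xezgm rva btz jcsc asig mgpmc mvo
Hunk 4: at line 13 remove [btz] add [eif,jgk,mtwt] -> 20 lines: xymj alami zxfz nfsj hugb pybgw uwgta hing dyv ctjq gggmb xezgm rva eif jgk mtwt jcsc asig mgpmc mvo
Hunk 5: at line 2 remove [zxfz] add [wkas,nwcwz,tltw] -> 22 lines: xymj alami wkas nwcwz tltw nfsj hugb pybgw uwgta hing dyv ctjq gggmb xezgm rva eif jgk mtwt jcsc asig mgpmc mvo
Final line count: 22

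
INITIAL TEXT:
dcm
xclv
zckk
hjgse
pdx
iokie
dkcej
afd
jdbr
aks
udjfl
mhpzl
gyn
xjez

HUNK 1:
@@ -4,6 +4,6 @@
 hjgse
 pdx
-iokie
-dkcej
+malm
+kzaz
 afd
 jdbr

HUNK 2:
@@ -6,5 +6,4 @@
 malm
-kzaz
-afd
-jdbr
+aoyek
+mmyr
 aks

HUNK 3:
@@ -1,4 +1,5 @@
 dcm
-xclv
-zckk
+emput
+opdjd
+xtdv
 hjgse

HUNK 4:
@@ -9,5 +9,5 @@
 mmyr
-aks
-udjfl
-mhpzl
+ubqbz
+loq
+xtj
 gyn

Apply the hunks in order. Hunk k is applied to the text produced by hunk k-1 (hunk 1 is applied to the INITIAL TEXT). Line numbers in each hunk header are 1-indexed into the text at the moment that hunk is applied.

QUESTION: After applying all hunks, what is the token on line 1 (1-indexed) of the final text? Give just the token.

Answer: dcm

Derivation:
Hunk 1: at line 4 remove [iokie,dkcej] add [malm,kzaz] -> 14 lines: dcm xclv zckk hjgse pdx malm kzaz afd jdbr aks udjfl mhpzl gyn xjez
Hunk 2: at line 6 remove [kzaz,afd,jdbr] add [aoyek,mmyr] -> 13 lines: dcm xclv zckk hjgse pdx malm aoyek mmyr aks udjfl mhpzl gyn xjez
Hunk 3: at line 1 remove [xclv,zckk] add [emput,opdjd,xtdv] -> 14 lines: dcm emput opdjd xtdv hjgse pdx malm aoyek mmyr aks udjfl mhpzl gyn xjez
Hunk 4: at line 9 remove [aks,udjfl,mhpzl] add [ubqbz,loq,xtj] -> 14 lines: dcm emput opdjd xtdv hjgse pdx malm aoyek mmyr ubqbz loq xtj gyn xjez
Final line 1: dcm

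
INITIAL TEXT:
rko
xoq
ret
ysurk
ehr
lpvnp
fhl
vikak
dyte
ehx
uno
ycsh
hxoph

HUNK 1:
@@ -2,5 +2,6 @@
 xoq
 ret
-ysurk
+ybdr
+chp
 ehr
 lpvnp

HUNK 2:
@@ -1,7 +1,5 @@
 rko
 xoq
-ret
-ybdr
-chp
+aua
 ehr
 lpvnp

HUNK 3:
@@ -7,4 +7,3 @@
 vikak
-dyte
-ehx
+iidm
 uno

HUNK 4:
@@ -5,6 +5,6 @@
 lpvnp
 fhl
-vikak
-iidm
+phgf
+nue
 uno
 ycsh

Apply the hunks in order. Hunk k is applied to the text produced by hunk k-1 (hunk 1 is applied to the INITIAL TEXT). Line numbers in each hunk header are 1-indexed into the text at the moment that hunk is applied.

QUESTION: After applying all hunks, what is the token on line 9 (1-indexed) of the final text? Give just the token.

Hunk 1: at line 2 remove [ysurk] add [ybdr,chp] -> 14 lines: rko xoq ret ybdr chp ehr lpvnp fhl vikak dyte ehx uno ycsh hxoph
Hunk 2: at line 1 remove [ret,ybdr,chp] add [aua] -> 12 lines: rko xoq aua ehr lpvnp fhl vikak dyte ehx uno ycsh hxoph
Hunk 3: at line 7 remove [dyte,ehx] add [iidm] -> 11 lines: rko xoq aua ehr lpvnp fhl vikak iidm uno ycsh hxoph
Hunk 4: at line 5 remove [vikak,iidm] add [phgf,nue] -> 11 lines: rko xoq aua ehr lpvnp fhl phgf nue uno ycsh hxoph
Final line 9: uno

Answer: uno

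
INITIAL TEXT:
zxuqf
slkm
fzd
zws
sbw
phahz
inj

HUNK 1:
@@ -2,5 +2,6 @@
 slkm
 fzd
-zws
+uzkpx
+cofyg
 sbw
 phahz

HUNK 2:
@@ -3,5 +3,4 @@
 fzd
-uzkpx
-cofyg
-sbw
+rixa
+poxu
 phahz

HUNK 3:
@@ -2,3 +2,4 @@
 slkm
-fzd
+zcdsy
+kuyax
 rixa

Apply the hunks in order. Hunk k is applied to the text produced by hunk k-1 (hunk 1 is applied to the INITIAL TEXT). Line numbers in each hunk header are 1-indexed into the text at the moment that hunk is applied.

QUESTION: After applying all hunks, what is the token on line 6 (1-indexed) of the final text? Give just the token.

Answer: poxu

Derivation:
Hunk 1: at line 2 remove [zws] add [uzkpx,cofyg] -> 8 lines: zxuqf slkm fzd uzkpx cofyg sbw phahz inj
Hunk 2: at line 3 remove [uzkpx,cofyg,sbw] add [rixa,poxu] -> 7 lines: zxuqf slkm fzd rixa poxu phahz inj
Hunk 3: at line 2 remove [fzd] add [zcdsy,kuyax] -> 8 lines: zxuqf slkm zcdsy kuyax rixa poxu phahz inj
Final line 6: poxu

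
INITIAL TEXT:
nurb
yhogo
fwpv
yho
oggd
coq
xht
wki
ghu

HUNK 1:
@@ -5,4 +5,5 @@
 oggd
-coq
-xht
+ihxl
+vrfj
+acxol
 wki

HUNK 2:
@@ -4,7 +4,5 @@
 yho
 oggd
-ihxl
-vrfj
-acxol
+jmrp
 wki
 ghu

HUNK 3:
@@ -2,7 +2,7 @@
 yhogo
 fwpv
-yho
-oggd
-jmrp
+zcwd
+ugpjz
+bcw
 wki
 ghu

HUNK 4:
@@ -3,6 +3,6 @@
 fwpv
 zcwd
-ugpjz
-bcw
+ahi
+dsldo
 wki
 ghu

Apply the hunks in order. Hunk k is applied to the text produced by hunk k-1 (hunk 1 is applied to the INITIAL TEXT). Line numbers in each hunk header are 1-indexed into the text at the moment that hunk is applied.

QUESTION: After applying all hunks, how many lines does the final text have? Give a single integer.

Answer: 8

Derivation:
Hunk 1: at line 5 remove [coq,xht] add [ihxl,vrfj,acxol] -> 10 lines: nurb yhogo fwpv yho oggd ihxl vrfj acxol wki ghu
Hunk 2: at line 4 remove [ihxl,vrfj,acxol] add [jmrp] -> 8 lines: nurb yhogo fwpv yho oggd jmrp wki ghu
Hunk 3: at line 2 remove [yho,oggd,jmrp] add [zcwd,ugpjz,bcw] -> 8 lines: nurb yhogo fwpv zcwd ugpjz bcw wki ghu
Hunk 4: at line 3 remove [ugpjz,bcw] add [ahi,dsldo] -> 8 lines: nurb yhogo fwpv zcwd ahi dsldo wki ghu
Final line count: 8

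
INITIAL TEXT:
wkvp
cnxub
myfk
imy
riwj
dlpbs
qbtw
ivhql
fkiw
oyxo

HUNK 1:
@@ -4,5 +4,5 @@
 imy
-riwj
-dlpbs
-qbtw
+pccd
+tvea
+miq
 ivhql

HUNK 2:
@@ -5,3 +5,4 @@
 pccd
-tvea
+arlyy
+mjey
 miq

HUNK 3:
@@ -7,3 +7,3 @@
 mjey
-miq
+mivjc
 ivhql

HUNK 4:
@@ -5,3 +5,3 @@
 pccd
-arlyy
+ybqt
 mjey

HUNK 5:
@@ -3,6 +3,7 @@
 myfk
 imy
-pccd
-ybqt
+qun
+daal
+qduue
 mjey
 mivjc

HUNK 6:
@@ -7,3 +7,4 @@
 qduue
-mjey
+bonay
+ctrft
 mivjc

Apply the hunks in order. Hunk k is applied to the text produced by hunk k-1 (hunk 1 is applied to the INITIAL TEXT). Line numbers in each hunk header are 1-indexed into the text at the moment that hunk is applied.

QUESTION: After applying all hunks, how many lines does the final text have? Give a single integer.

Answer: 13

Derivation:
Hunk 1: at line 4 remove [riwj,dlpbs,qbtw] add [pccd,tvea,miq] -> 10 lines: wkvp cnxub myfk imy pccd tvea miq ivhql fkiw oyxo
Hunk 2: at line 5 remove [tvea] add [arlyy,mjey] -> 11 lines: wkvp cnxub myfk imy pccd arlyy mjey miq ivhql fkiw oyxo
Hunk 3: at line 7 remove [miq] add [mivjc] -> 11 lines: wkvp cnxub myfk imy pccd arlyy mjey mivjc ivhql fkiw oyxo
Hunk 4: at line 5 remove [arlyy] add [ybqt] -> 11 lines: wkvp cnxub myfk imy pccd ybqt mjey mivjc ivhql fkiw oyxo
Hunk 5: at line 3 remove [pccd,ybqt] add [qun,daal,qduue] -> 12 lines: wkvp cnxub myfk imy qun daal qduue mjey mivjc ivhql fkiw oyxo
Hunk 6: at line 7 remove [mjey] add [bonay,ctrft] -> 13 lines: wkvp cnxub myfk imy qun daal qduue bonay ctrft mivjc ivhql fkiw oyxo
Final line count: 13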